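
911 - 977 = -66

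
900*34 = 30600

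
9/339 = 3/113 ≈ 0.0265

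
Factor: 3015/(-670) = -1*2^(-1)*3^2 = -9/2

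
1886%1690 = 196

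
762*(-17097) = -13027914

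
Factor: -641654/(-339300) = 2^(-1)*3^(-2)*5^(-2)*23^1*37^1 = 851/450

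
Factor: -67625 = -1*5^3*541^1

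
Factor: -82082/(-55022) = 7^1*13^1*61^(-1) = 91/61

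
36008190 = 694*51885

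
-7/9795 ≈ -0.000715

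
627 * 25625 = 16066875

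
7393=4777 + 2616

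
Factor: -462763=-1 * 7^1 * 66109^1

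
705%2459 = 705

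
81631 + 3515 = 85146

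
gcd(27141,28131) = 3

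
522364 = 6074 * 86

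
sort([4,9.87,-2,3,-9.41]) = [-9.41,-2,3,4,9.87]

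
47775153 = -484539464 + 532314617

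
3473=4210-737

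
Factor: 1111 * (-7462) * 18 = -1 * 2^2 * 3^2 * 7^1 * 11^1 * 13^1 * 41^1 * 101^1 = -149225076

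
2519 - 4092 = -1573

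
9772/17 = 574 + 14/17 ≈ 574.82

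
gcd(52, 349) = 1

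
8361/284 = 29 + 125/284 ≈ 29.44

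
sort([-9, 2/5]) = [-9, 2/5]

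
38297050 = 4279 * 8950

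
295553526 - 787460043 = -491906517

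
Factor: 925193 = 925193^1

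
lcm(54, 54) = 54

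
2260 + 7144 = 9404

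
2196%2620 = 2196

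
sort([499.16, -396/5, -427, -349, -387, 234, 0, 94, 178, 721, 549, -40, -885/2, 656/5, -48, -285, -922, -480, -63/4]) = [-922, -480, -885/2, -427, -387, -349, -285, -396/5, -48, -40, -63/4, 0, 94, 656/5, 178, 234, 499.16, 549, 721]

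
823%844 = 823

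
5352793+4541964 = 9894757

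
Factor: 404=2^2*101^1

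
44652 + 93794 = 138446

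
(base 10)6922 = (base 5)210142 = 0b1101100001010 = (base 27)9da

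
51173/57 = 897 + 44/57 ≈ 897.77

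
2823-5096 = -2273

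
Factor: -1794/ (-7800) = 2^ (-2)*5^ (-2)*23^1 = 23/100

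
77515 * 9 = 697635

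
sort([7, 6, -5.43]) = [-5.43, 6, 7]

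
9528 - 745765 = -736237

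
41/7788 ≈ 0.00526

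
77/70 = 11/10 = 1.10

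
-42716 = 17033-59749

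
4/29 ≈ 0.138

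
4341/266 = 16+85/266 ≈ 16.32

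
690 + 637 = 1327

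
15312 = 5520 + 9792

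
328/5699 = 8/139 ≈ 0.0576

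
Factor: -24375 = -1 * 3^1 * 5^4 * 13^1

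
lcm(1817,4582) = 105386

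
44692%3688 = 436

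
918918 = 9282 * 99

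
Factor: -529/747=-1*3^(-2)*23^2*83^(-1)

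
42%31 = 11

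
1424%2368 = 1424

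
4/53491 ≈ 0.0000748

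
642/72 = 107/12≈8.92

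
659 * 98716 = 65053844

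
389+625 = 1014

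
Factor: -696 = -1 * 2^3 * 3^1 * 29^1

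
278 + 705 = 983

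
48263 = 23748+24515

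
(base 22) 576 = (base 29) 31s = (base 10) 2580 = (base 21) 5hi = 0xa14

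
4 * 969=3876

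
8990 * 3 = 26970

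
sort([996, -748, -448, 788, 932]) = [-748, -448, 788, 932, 996]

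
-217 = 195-412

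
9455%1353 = 1337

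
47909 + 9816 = 57725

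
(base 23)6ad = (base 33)34i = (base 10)3417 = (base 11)2627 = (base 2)110101011001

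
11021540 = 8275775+2745765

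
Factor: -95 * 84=-1 * 2^2 * 3^1 * 5^1 * 7^1 * 19^1=-7980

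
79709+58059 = 137768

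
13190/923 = 14 + 268/923 ≈ 14.29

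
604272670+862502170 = 1466774840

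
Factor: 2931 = 3^1 * 977^1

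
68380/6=11396 + 2/3 ≈ 11396.67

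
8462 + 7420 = 15882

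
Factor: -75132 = -1*2^2*3^2*2087^1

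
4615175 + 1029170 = 5644345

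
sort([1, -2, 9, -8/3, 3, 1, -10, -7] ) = [-10, -7, -8/3, -2, 1, 1, 3, 9] 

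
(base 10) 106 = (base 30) 3g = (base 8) 152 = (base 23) 4e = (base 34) 34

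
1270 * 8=10160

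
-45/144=-5/16 ≈ -0.313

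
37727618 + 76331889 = 114059507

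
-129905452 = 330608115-460513567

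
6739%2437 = 1865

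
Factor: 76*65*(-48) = -1*2^6*3^1*5^1*13^1*19^1 = -237120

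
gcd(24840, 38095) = 5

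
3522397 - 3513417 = 8980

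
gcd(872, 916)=4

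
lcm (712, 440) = 39160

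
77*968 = 74536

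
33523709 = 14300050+19223659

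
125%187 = 125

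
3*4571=13713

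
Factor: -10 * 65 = -1 * 2^1 * 5^2 * 13^1 = -650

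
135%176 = 135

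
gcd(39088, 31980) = 4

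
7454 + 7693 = 15147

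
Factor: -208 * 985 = -1 * 2^4 * 5^1 * 13^1 * 197^1 = -204880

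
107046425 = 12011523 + 95034902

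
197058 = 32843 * 6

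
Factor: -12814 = -1*2^1*43^1*149^1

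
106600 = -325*(-328)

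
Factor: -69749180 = -1*2^2*5^1*827^1*4217^1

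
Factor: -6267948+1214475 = -1*3^2*113^1*4969^1 = -5053473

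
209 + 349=558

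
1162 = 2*581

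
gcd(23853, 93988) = 1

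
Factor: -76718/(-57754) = 67^(-1)*89^1 = 89/67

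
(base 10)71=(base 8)107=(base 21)38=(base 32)27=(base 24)2n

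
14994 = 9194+5800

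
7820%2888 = 2044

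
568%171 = 55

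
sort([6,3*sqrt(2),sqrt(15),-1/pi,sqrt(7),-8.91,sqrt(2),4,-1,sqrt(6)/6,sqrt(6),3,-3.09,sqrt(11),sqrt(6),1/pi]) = [-8.91,-3.09,-1,-1/pi,1/pi,sqrt(6)/6,sqrt(2),sqrt(6),sqrt(6),sqrt(7),3,sqrt(11),sqrt(15),4,3*sqrt(2),6]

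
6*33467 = 200802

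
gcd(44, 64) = 4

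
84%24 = 12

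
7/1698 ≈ 0.00412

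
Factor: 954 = 2^1*3^2*53^1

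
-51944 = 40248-92192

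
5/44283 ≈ 0.000113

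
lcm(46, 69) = 138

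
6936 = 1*6936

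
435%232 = 203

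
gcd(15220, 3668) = 4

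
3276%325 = 26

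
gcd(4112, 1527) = 1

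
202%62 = 16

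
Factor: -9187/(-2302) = 2^(-1) * 1151^(-1) * 9187^1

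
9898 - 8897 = 1001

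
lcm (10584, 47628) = 95256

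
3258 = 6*543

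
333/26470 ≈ 0.0126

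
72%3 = 0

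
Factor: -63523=-1*139^1*457^1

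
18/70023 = 6/23341 ≈ 0.000257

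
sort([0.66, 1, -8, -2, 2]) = [-8, -2, 0.66, 1, 2]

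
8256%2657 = 285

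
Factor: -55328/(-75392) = 2^(-2) * 7^1 * 13^1 * 31^(-1) = 91/124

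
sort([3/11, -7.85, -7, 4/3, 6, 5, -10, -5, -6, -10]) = [-10, -10, -7.85, -7, -6, -5, 3/11, 4/3, 5, 6]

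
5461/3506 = 1 + 1955/3506≈1.56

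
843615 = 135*6249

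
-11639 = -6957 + -4682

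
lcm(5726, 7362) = 51534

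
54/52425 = 6/5825≈0.00103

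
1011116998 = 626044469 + 385072529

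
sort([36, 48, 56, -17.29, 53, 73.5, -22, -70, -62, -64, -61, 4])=[-70, -64, -62, -61, -22, -17.29, 4, 36, 48, 53, 56, 73.5]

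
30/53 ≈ 0.566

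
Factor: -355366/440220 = -1 * 2^(-1) * 3^(-1) * 5^(-1) * 23^(-1) * 557^1 = -557/690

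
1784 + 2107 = 3891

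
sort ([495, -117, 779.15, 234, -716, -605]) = [-716, -605, -117, 234, 495, 779.15]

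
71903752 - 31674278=40229474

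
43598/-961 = -45 - 353/961 ≈ -45.37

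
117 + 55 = 172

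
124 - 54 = 70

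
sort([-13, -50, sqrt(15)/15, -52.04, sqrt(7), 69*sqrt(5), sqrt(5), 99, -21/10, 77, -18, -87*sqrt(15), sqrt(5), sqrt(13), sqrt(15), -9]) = [-87*sqrt(15), -52.04, -50, -18, -13, -9, -21/10, sqrt(15)/15, sqrt(5), sqrt(5), sqrt(7), sqrt(13), sqrt(15), 77, 99, 69*sqrt(5)]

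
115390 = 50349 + 65041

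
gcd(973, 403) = 1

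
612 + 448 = 1060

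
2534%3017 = 2534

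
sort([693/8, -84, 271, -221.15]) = [-221.15, -84, 693/8, 271]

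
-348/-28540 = 87/7135 ≈ 0.0122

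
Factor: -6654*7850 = -1*2^2*3^1*5^2*157^1*1109^1 = -52233900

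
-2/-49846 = 1/24923 ≈ 0.0000401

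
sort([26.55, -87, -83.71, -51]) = [-87, -83.71, -51, 26.55]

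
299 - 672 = -373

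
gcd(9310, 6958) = 98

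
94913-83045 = 11868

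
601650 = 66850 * 9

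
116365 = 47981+68384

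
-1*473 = -473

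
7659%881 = 611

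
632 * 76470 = 48329040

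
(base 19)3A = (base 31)25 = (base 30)27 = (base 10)67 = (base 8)103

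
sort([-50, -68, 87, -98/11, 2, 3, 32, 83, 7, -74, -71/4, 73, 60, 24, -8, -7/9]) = [-74, -68, -50, -71/4, -98/11, -8, -7/9, 2, 3, 7, 24, 32, 60, 73, 83, 87]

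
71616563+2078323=73694886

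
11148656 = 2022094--9126562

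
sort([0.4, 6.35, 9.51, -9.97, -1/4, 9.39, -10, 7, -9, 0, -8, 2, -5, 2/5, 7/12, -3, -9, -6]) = [-10, -9.97, -9, -9, -8, -6, -5, -3, -1/4, 0, 2/5, 0.4, 7/12, 2, 6.35, 7, 9.39, 9.51]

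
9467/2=4733+1/2=4733.50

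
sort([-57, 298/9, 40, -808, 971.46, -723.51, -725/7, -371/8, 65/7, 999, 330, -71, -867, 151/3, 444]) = [-867, -808, -723.51, -725/7, -71, -57, -371/8, 65/7, 298/9, 40, 151/3, 330, 444, 971.46, 999]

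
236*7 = 1652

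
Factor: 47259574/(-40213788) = -1 * 2^(-1) * 3^(-1) * 19^1 * 127^(-1) * 26387^(-1) * 1243673^1 = -23629787/20106894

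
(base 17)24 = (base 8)46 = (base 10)38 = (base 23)1f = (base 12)32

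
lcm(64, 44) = 704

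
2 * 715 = 1430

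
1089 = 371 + 718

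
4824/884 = 1206/221 ≈ 5.46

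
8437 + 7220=15657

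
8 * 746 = 5968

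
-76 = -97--21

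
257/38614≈0.00666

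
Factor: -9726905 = -1 * 5^1 * 1945381^1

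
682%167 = 14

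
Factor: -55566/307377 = -1 * 2^1 * 3^2 * 7^1 * 17^(-1) * 41^(-1) = -126/697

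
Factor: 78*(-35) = -1*2^1*3^1*5^1*7^1*13^1 = -2730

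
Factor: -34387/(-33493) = 137^1*251^1*33493^(-1)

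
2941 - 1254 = 1687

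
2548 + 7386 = 9934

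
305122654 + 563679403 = 868802057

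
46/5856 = 23/2928 ≈ 0.00786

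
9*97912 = 881208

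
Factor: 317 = 317^1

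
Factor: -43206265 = -1*5^1*17^1*661^1*769^1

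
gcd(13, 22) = 1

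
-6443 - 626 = -7069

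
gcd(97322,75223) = 1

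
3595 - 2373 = 1222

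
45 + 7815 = 7860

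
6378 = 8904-2526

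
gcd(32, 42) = 2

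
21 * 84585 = 1776285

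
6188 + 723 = 6911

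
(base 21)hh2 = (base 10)7856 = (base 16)1eb0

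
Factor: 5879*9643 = 5879^1*9643^1 = 56691197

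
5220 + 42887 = 48107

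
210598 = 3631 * 58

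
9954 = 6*1659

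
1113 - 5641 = -4528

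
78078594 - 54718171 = 23360423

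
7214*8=57712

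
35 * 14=490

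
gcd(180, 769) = 1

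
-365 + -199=-564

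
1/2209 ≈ 0.000453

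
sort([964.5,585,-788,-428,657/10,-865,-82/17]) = [-865,-788,-428,-82/17,657/10,585,964.5]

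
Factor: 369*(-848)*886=-1*2^5*3^2*41^1*53^1*443^1=-277240032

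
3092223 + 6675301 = 9767524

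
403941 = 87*4643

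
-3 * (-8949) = 26847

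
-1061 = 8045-9106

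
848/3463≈0.245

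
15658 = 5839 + 9819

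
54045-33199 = 20846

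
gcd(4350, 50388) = 6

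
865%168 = 25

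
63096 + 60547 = 123643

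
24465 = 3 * 8155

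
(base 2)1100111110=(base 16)33e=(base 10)830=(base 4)30332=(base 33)p5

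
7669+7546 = 15215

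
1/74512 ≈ 0.0000134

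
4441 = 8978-4537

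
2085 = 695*3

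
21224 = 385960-364736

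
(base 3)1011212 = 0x35c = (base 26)172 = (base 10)860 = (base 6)3552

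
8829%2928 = 45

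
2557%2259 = 298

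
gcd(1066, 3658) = 2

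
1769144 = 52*34022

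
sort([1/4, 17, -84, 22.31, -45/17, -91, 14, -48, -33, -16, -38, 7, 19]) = [-91, -84, -48, -38, -33, -16, -45/17, 1/4, 7, 14, 17, 19, 22.31]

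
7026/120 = 58+11/20 = 58.55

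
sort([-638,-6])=[-638,-6]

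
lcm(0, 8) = 0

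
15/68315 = 3/13663 ≈ 0.000220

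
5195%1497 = 704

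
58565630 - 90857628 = -32291998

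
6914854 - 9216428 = -2301574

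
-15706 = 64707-80413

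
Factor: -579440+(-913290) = -1 * 2^1 * 5^1 * 113^1 * 1321^1 = -1492730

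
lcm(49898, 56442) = 3442962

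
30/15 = 2 = 2.00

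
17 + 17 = 34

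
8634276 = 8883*972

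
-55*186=-10230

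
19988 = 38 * 526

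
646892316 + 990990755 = 1637883071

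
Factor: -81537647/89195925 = -1 * 3^(-1) * 5^(-2) * 7^(-2) * 13^(-1) * 29^1 * 947^1 * 1867^(-1) * 2969^1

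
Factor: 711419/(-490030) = -1 * 2^(-1) * 5^(-1) * 31^1 * 53^1 * 433^1 * 49003^(-1)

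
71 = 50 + 21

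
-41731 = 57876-99607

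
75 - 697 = -622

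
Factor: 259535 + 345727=2^1*3^1*7^1*14411^1=605262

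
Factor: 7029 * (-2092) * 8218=-1 * 2^3 * 3^2 * 7^1 * 11^1 * 71^1 * 523^1 * 587^1=-120842961624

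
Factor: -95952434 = -1 * 2^1 * 157^1 * 305581^1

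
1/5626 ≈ 0.000178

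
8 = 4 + 4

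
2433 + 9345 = 11778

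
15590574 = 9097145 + 6493429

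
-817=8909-9726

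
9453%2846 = 915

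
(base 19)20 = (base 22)1g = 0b100110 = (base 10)38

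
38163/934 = 40 + 803/934 ≈ 40.86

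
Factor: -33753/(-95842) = 2^(-1)*3^1*173^(-1)*277^(-1)*11251^1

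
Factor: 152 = 2^3*19^1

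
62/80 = 31/40 = 0.775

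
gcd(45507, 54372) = 591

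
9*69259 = 623331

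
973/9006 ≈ 0.108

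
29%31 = 29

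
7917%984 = 45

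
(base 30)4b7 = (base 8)7541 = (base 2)111101100001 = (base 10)3937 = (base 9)5354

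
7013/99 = 70 + 83/99 ≈ 70.84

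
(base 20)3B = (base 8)107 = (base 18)3H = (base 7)131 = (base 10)71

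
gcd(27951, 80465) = 847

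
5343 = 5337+6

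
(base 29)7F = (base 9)262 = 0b11011010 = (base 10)218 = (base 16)DA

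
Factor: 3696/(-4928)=-1 * 2^(-2) * 3^1=-3/4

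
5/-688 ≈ -0.00727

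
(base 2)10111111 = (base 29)6h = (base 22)8f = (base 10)191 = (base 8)277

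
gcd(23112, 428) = 428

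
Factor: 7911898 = 2^1*3955949^1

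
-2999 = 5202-8201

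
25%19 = 6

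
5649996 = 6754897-1104901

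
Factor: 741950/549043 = 2^1 * 5^2 * 37^(-1) = 50/37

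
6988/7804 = 1747/1951 ≈ 0.895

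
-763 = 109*(-7)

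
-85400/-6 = 14233+1/3 ≈ 14233.33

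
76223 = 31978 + 44245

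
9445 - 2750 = 6695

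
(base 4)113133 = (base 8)2737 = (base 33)1ci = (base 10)1503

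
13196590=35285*374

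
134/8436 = 67/4218 ≈ 0.0159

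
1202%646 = 556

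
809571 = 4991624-4182053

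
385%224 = 161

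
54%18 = 0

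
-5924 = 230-6154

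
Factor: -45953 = -1*45953^1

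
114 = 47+67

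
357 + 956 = 1313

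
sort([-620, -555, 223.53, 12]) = [-620, -555, 12, 223.53]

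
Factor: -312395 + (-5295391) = -1*2^1*3^1*439^1*2129^1 = -5607786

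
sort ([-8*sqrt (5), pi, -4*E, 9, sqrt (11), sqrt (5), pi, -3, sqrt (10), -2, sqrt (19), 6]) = [-8*sqrt (5), -4*E, -3, -2, sqrt (5), pi, pi, sqrt (10), sqrt (11), sqrt (19), 6, 9]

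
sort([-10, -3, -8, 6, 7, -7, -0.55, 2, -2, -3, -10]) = [-10, -10, -8, -7, -3, -3, -2, -0.55, 2, 6, 7]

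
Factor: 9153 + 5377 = 2^1 * 5^1 * 1453^1 = 14530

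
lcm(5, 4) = 20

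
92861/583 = 159 + 164/583 ≈ 159.28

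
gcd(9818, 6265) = 1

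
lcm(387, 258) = 774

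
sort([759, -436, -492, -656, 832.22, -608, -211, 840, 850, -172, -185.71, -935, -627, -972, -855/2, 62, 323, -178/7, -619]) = [-972, -935, -656, -627, -619, -608, -492, -436, -855/2, -211, -185.71, -172, -178/7, 62, 323, 759, 832.22, 840, 850]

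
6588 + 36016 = 42604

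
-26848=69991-96839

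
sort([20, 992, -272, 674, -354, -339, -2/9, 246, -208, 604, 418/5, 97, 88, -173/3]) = [-354, -339, -272, -208, -173/3, -2/9, 20, 418/5, 88, 97, 246, 604, 674, 992]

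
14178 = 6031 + 8147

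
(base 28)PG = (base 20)1FG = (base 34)L2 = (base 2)1011001100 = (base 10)716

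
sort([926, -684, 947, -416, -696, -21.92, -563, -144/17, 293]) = [-696, -684, -563, -416, -21.92, -144/17, 293, 926, 947]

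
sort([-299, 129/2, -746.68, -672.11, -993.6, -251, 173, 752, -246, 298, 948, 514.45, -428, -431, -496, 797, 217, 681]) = [-993.6, -746.68, -672.11, -496, -431, -428, -299, -251, -246, 129/2, 173, 217, 298, 514.45, 681, 752, 797, 948]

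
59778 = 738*81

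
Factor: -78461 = -1*31^1*2531^1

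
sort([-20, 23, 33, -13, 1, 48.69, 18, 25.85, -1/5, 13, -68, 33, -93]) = [-93, -68, -20, -13, -1/5, 1, 13, 18, 23, 25.85, 33, 33, 48.69]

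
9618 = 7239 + 2379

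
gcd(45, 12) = 3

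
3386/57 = 59 + 23/57 ≈ 59.40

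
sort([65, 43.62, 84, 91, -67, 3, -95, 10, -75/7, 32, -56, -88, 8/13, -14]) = [-95, -88, -67, -56, -14, -75/7, 8/13, 3, 10, 32, 43.62, 65, 84, 91]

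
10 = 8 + 2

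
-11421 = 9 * (-1269)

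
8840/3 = 2946+2/3 ≈ 2946.67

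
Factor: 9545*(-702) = -1*2^1*3^3*5^1*13^1*23^1*83^1 = -6700590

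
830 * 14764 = 12254120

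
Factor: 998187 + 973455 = 2^1 * 3^1 * 61^1 * 5387^1 = 1971642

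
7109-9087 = -1978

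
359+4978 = 5337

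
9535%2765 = 1240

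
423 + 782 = 1205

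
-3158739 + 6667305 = 3508566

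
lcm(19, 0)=0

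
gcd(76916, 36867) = 1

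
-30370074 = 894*(-33971)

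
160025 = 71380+88645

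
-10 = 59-69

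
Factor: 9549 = 3^2*1061^1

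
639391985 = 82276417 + 557115568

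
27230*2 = 54460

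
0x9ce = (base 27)3bq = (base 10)2510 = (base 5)40020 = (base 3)10102222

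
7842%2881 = 2080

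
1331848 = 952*1399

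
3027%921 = 264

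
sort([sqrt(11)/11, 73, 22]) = [sqrt(11)/11, 22, 73]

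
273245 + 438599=711844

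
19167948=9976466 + 9191482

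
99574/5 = 19914 + 4/5 = 19914.80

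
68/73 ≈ 0.932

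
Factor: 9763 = 13^1*751^1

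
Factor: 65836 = 2^2 * 109^1 * 151^1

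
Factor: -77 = -1*7^1*11^1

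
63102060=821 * 76860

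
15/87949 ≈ 0.000171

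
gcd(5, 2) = 1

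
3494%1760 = 1734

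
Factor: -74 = -1*2^1*37^1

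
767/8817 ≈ 0.0870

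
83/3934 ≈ 0.0211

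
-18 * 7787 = -140166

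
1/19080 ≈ 0.0000524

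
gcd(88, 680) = 8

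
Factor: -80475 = -1*3^1*5^2*29^1*37^1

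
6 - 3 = 3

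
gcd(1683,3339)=9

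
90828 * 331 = 30064068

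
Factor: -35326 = -1 * 2^1 * 17^1 * 1039^1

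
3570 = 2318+1252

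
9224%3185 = 2854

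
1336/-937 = -1-399/937 ≈ -1.43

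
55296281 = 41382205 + 13914076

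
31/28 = 1 + 3/28 ≈ 1.11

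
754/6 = 377/3 ≈ 125.67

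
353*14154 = 4996362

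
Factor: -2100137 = -1*13^1*73^1*2213^1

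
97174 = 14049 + 83125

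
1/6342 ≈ 0.000158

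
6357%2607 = 1143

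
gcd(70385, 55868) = 1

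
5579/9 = 619 + 8/9 ≈ 619.89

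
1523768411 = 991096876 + 532671535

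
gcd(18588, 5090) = 2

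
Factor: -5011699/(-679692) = 2^(-2) * 3^(-1) * 7^1 * 11^2 * 13^(-1) * 61^1 * 97^1 * 4357^(-1)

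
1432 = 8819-7387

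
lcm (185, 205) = 7585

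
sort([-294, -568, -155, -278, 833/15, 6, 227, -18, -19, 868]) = [-568, -294, -278, -155, -19, -18, 6, 833/15, 227, 868]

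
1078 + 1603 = 2681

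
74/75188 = 37/37594 ≈ 0.000984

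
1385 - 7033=-5648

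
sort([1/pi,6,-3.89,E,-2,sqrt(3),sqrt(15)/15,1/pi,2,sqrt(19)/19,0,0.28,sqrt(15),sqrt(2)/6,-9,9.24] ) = [-9,-3.89,-2,0,sqrt(19)/19,sqrt(2)/6,sqrt(15)/15,0.28,1/pi,1/pi,sqrt(3),2,E,sqrt(15),6,9.24] 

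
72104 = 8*9013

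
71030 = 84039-13009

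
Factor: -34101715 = -1*5^1*239^1*28537^1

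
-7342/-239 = 30 + 172/239 ≈ 30.72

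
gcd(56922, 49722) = 6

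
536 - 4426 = -3890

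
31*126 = 3906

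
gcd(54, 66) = 6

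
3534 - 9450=-5916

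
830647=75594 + 755053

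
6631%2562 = 1507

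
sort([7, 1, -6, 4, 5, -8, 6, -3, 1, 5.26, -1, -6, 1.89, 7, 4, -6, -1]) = [-8, -6, -6, -6, -3, -1, -1, 1, 1, 1.89, 4, 4, 5, 5.26, 6, 7, 7]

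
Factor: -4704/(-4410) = 2^4*3^(-1)*5^(-1) = 16/15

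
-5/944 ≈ -0.00530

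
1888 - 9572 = -7684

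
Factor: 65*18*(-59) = -1*2^1*3^2*5^1*13^1*59^1 = -69030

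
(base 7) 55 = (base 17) 26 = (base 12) 34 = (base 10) 40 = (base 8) 50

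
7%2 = 1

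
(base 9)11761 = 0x1ee8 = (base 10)7912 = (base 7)32032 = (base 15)2527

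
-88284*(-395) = 34872180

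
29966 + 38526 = 68492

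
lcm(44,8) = 88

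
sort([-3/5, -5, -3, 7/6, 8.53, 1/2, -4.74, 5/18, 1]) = [-5, -4.74, -3, -3/5, 5/18, 1/2, 1, 7/6, 8.53]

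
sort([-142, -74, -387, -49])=[-387, -142, -74, -49]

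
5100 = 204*25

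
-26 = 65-91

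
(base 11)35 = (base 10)38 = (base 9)42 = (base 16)26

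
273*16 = 4368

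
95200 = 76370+18830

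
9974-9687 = 287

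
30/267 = 10/89 ≈ 0.112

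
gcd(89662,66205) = 1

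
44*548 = 24112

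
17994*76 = 1367544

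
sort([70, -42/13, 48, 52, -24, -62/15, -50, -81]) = [-81, -50, -24, -62/15, -42/13, 48, 52, 70]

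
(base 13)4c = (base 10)64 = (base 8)100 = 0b1000000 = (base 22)2k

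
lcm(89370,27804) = 1251180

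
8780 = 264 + 8516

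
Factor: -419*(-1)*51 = 3^1*17^1*419^1 = 21369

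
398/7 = 56 + 6/7 ≈ 56.86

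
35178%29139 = 6039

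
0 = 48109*0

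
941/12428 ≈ 0.0757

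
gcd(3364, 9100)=4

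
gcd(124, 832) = 4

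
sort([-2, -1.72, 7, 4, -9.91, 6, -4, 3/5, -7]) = [-9.91, -7, -4, -2, -1.72, 3/5, 4, 6, 7]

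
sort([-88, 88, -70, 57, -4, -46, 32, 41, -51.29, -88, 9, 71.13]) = [-88, -88, -70, -51.29, -46, -4, 9, 32, 41, 57, 71.13, 88]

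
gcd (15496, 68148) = 4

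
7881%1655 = 1261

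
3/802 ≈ 0.00374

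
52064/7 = 7437 + 5/7 ≈ 7437.71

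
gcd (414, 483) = 69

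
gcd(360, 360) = 360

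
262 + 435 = 697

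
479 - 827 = -348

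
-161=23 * (-7)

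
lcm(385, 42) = 2310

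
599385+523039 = 1122424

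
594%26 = 22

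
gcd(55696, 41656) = 8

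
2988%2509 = 479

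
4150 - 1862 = 2288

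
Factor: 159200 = 2^5 * 5^2 * 199^1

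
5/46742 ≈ 0.000107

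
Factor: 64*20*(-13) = -1*2^8*5^1*13^1 = -16640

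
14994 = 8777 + 6217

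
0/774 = 0 = 0.00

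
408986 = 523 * 782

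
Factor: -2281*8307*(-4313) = 3^2*13^1*19^1*71^1*227^1*2281^1 = 81723875571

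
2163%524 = 67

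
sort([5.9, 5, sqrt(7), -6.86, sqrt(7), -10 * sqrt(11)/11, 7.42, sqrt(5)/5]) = [-6.86, -10 * sqrt(11)/11, sqrt(5)/5, sqrt(7), sqrt(7), 5, 5.9, 7.42]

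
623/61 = 10 + 13/61 ≈ 10.21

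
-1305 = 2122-3427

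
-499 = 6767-7266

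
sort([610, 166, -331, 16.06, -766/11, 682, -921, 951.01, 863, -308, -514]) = [-921, -514, -331, -308, -766/11, 16.06, 166, 610, 682, 863, 951.01]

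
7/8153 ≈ 0.000859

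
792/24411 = 264/8137 ≈ 0.0324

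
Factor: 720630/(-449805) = -1*2^1*3^2*17^1*191^(-1) = -306/191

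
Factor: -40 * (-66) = 2^4 * 3^1 * 5^1 * 11^1 = 2640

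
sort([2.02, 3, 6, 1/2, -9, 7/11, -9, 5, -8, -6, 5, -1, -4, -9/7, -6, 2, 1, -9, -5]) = [-9, -9, -9, -8, -6, -6, -5, -4, -9/7, -1, 1/2, 7/11, 1, 2, 2.02, 3, 5, 5, 6]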